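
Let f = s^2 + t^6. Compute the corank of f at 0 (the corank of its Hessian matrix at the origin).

1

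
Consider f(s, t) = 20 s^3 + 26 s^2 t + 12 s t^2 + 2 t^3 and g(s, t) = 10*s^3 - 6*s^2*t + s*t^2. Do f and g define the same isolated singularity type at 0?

Yes.

The Hessian of f at 0 has rank 0. Corank 2; j^3 = 2*(2*s + t)*(5*s^2 + 4*s*t + t^2) splits into three distinct lines over C (the quadratic factor has nonzero discriminant), so D_4. The Hessian of g at 0 has rank 0. Corank 2; j^3 = s*(10*s^2 - 6*s*t + t^2) splits into three distinct lines over C (the quadratic factor has nonzero discriminant), so D_4. Both have type D_4, hence right-equivalent.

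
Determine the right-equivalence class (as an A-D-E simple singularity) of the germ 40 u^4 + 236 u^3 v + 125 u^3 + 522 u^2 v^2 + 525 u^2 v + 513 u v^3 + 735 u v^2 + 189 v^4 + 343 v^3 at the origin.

The Hessian of f at 0 has rank 0. Corank 2; j^3 = (5*u + 7*v)^3 is a perfect cube, so E-series; the 4-jet and mu = 7 give E_7.

E_7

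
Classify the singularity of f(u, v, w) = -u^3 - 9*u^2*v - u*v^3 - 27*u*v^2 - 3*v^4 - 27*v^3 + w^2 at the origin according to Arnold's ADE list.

The Hessian of f at 0 is [[0, 0, 0], [0, 0, 0], [0, 0, 2]] with rank 1, so corank 2. A Groebner basis of the Jacobian ideal J(f) in C{u,v,w} is {u^3 + 9*u^2*v + 162*u^2 + 972*u*v + 1458*v^2, -9*u^2 + u*v^2 - 54*u*v - 81*v^2, 3*u^2 + 18*u*v + v^3 + 27*v^2, w}; counting standard monomials gives mu = 7. Corank 2; j^3 = -(u + 3*v)^3 is a perfect cube, so E-series; the 4-jet and mu = 7 give E_7.

E7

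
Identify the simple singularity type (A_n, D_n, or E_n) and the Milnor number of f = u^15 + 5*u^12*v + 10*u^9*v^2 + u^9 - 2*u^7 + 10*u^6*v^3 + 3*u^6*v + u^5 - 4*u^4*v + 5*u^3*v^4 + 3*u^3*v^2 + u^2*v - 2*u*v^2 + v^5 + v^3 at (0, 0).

Type D_6, Milnor number mu = 6.

The Hessian of f at 0 has rank 0. Corank 2; j^3 = v*(u - v)^2 has shape L^2 M (L != M), so D-series; mu = 6 gives D_6.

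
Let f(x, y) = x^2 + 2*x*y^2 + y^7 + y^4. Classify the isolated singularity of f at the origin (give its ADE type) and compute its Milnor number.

The Hessian of f at 0 is [[2, 0], [0, 0]] with rank 1, so corank 1. A Groebner basis of the Jacobian ideal J(f) in C{x,y} is {x^3, x + y^2}; counting standard monomials gives mu = 6. Corank 1: A-series; mu = 6 gives A_6.

Type A6, Milnor number mu = 6.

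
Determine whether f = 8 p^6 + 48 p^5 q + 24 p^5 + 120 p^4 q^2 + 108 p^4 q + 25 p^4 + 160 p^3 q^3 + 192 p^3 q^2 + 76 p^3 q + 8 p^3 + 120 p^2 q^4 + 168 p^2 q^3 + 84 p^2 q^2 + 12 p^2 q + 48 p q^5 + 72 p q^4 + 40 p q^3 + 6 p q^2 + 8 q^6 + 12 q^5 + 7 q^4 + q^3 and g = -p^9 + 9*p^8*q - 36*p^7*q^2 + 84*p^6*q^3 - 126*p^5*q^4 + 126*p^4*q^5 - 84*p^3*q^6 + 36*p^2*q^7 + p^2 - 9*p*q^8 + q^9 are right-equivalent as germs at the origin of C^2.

The Hessian of f at 0 is [[0, 0], [0, 0]] with rank 0, so corank 2. A Groebner basis of the Jacobian ideal J(f) in C{p,q} is {p^3 + 3*p^2 + 3*p*q + 3*q^2/4, p^2*q - 5*p^2 - 5*p*q - 5*q^2/4, 8*p^2 + p*q^2 + 8*p*q + 2*q^2, -12*p^2 - 12*p*q + q^3 - 3*q^2}; counting standard monomials gives mu = 6. Corank 2; j^3 = (2*p + q)^3 is a perfect cube, so E-series; the 4-jet and mu = 6 give E_6. The Hessian of g at 0 is [[2, 0], [0, 0]] with rank 1, so corank 1. A Groebner basis of the Jacobian ideal J(g) in C{p,q} is {q^8, p}; counting standard monomials gives mu = 8. Corank 1: A-series; mu = 8 gives A_8. f is E_6 but g is A_8, hence not right-equivalent.

No.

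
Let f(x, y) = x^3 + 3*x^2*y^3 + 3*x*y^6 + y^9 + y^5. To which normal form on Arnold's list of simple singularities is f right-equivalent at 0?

E8

The Hessian of f at 0 has rank 0. Corank 2; j^3 = x^3 is a perfect cube, so E-series; the 5-jet and mu = 8 give E_8.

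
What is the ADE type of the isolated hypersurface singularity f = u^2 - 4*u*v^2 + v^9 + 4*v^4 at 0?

A8

The Hessian of f at 0 is [[2, 0], [0, 0]] with rank 1, so corank 1. A Groebner basis of the Jacobian ideal J(f) in C{u,v} is {u^4, -u/2 + v^2}; counting standard monomials gives mu = 8. Corank 1: A-series; mu = 8 gives A_8.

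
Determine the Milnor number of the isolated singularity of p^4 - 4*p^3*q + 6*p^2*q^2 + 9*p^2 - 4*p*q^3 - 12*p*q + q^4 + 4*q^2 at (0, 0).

3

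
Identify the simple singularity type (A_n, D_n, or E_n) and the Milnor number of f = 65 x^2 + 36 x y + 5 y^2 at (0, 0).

Type A_1, Milnor number mu = 1.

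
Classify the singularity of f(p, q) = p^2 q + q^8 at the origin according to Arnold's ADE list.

D9

The Hessian of f at 0 has rank 0. Corank 2; j^3 = p^2*q has shape L^2 M (L != M), so D-series; mu = 9 gives D_9.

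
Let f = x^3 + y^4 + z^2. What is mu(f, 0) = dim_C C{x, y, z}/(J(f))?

The Hessian of f at 0 is [[0, 0, 0], [0, 0, 0], [0, 0, 2]] with rank 1, so corank 2. A Groebner basis of the Jacobian ideal J(f) in C{x,y,z} is {y^3, x^2, z}; counting standard monomials gives mu = 6. Corank 2; j^3 = x^3 is a perfect cube, so E-series; the 4-jet and mu = 6 give E_6.

6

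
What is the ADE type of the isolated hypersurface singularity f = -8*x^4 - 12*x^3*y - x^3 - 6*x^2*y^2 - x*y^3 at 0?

E_{7}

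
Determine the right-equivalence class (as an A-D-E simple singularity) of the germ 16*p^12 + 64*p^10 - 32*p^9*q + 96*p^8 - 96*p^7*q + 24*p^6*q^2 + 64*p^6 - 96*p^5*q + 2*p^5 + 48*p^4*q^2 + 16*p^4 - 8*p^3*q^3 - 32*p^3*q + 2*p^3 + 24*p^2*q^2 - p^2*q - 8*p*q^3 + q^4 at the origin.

D_{5}

The Hessian of f at 0 is [[0, 0], [0, 0]] with rank 0, so corank 2. A Groebner basis of the Jacobian ideal J(f) in C{p,q} is {p*q^2, -p*q/8 + q^3, p^2 - p*q/2}; counting standard monomials gives mu = 5. Corank 2; j^3 = p^2*(2*p - q) has shape L^2 M (L != M), so D-series; mu = 5 gives D_5.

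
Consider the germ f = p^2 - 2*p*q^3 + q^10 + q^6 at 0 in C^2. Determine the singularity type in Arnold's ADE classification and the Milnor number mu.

Type A9, Milnor number mu = 9.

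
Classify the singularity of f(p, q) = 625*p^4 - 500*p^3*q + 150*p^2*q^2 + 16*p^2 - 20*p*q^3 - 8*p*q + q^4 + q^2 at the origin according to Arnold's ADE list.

The Hessian of f at 0 is [[32, -8], [-8, 2]] with rank 1, so corank 1. A Groebner basis of the Jacobian ideal J(f) in C{p,q} is {q^3, p - q/4}; counting standard monomials gives mu = 3. Corank 1: A-series; mu = 3 gives A_3.

A_{3}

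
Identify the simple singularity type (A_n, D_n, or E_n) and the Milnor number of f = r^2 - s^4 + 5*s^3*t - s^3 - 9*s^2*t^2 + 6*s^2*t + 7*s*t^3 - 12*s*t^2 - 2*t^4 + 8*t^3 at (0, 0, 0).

The Hessian of f at 0 has rank 1. Corank 2; j^3 = -(s - 2*t)^3 is a perfect cube, so E-series; the 4-jet and mu = 7 give E_7.

Type E_7, Milnor number mu = 7.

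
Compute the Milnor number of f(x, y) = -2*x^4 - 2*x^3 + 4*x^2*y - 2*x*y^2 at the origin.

The Hessian of f at 0 is [[0, 0], [0, 0]] with rank 0, so corank 2. A Groebner basis of the Jacobian ideal J(f) in C{x,y} is {x*y^2 - x*y/4 + y^2/4, -x*y/4 + y^3 + y^2/4, x^2 - x*y}; counting standard monomials gives mu = 5. Corank 2; j^3 = -2*x*(x - y)^2 has shape L^2 M (L != M), so D-series; mu = 5 gives D_5.

5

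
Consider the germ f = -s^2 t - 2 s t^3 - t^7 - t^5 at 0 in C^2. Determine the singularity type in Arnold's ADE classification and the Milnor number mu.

Type D_8, Milnor number mu = 8.

The Hessian of f at 0 has rank 0. Corank 2; j^3 = -s^2*t has shape L^2 M (L != M), so D-series; mu = 8 gives D_8.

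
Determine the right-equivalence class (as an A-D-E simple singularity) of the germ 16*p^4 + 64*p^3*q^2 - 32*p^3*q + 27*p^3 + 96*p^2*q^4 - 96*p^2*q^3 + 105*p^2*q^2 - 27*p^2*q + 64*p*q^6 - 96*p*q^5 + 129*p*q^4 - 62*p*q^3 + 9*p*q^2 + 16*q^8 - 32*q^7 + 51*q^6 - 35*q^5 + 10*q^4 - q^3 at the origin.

The Hessian of f at 0 has rank 0. Corank 2; j^3 = (3*p - q)^3 is a perfect cube, so E-series; the 4-jet and mu = 6 give E_6.

E6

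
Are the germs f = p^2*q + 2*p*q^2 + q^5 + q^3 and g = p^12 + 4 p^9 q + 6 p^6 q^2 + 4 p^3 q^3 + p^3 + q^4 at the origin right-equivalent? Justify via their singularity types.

No.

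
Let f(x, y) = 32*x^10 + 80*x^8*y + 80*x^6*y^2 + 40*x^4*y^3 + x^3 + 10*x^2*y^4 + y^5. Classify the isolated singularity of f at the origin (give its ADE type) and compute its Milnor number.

The Hessian of f at 0 is [[0, 0], [0, 0]] with rank 0, so corank 2. A Groebner basis of the Jacobian ideal J(f) in C{x,y} is {y^4, x^2}; counting standard monomials gives mu = 8. Corank 2; j^3 = x^3 is a perfect cube, so E-series; the 5-jet and mu = 8 give E_8.

Type E8, Milnor number mu = 8.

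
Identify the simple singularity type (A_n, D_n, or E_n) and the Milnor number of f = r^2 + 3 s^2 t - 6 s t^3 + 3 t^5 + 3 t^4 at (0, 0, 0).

Type D_5, Milnor number mu = 5.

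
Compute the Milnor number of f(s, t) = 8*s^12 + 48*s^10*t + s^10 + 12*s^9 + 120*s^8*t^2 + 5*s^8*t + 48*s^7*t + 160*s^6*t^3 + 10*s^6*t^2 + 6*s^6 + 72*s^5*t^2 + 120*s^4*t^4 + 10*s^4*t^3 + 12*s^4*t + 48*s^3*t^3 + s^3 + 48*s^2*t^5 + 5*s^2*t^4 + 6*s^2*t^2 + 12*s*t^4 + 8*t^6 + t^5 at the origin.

The Hessian of f at 0 is [[0, 0], [0, 0]] with rank 0, so corank 2. A Groebner basis of the Jacobian ideal J(f) in C{s,t} is {t^4, s^3, s^2/4 + s*t^2}; counting standard monomials gives mu = 8. Corank 2; j^3 = s^3 is a perfect cube, so E-series; the 5-jet and mu = 8 give E_8.

8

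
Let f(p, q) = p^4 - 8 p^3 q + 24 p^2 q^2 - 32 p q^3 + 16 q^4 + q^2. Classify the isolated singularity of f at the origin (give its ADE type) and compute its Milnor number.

The Hessian of f at 0 has rank 1. Corank 1: A-series; mu = 3 gives A_3.

Type A_{3}, Milnor number mu = 3.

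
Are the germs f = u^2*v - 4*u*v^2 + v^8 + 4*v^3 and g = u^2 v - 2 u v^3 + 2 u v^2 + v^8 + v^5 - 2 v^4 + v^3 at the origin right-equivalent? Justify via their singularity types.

The Hessian of f at 0 has rank 0. Corank 2; j^3 = v*(u - 2*v)^2 has shape L^2 M (L != M), so D-series; mu = 9 gives D_9. The Hessian of g at 0 has rank 0. Corank 2; j^3 = v*(u + v)^2 has shape L^2 M (L != M), so D-series; mu = 9 gives D_9. Both have type D_9, hence right-equivalent.

Yes.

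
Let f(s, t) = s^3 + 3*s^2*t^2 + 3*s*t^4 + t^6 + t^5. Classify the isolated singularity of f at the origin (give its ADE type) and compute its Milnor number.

The Hessian of f at 0 is [[0, 0], [0, 0]] with rank 0, so corank 2. A Groebner basis of the Jacobian ideal J(f) in C{s,t} is {t^4, s^3, s^2/2 + s*t^2}; counting standard monomials gives mu = 8. Corank 2; j^3 = s^3 is a perfect cube, so E-series; the 5-jet and mu = 8 give E_8.

Type E_8, Milnor number mu = 8.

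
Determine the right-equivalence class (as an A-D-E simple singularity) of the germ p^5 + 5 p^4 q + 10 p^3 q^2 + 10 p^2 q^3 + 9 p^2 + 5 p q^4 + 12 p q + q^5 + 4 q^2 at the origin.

A_4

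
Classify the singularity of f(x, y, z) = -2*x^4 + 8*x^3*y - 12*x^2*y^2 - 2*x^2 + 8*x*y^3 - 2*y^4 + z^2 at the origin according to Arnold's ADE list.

A_{3}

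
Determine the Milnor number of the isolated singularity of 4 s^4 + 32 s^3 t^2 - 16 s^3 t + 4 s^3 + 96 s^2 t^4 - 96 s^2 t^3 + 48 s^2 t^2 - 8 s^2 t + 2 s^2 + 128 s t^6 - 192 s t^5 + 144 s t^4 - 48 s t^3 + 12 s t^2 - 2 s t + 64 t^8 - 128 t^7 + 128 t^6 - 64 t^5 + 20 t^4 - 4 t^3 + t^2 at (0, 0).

1

The Hessian of f at 0 is [[4, -2], [-2, 2]] with rank 2, so corank 0. A Groebner basis of the Jacobian ideal J(f) in C{s,t} is {s, t}; counting standard monomials gives mu = 1. Corank 0: nondegenerate Morse point, so A_1.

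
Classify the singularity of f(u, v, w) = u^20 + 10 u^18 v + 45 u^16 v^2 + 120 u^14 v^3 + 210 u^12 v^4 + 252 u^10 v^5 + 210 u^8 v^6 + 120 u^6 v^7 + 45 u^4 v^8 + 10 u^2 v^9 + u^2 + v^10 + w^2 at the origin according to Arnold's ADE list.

A_{9}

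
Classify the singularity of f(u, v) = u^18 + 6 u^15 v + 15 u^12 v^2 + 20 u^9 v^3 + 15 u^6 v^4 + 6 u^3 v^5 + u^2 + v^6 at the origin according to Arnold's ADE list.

A_5

The Hessian of f at 0 has rank 1. Corank 1: A-series; mu = 5 gives A_5.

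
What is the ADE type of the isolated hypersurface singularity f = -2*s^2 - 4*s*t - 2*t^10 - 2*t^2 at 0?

A_9

The Hessian of f at 0 is [[-4, -4], [-4, -4]] with rank 1, so corank 1. A Groebner basis of the Jacobian ideal J(f) in C{s,t} is {t^9, s + t}; counting standard monomials gives mu = 9. Corank 1: A-series; mu = 9 gives A_9.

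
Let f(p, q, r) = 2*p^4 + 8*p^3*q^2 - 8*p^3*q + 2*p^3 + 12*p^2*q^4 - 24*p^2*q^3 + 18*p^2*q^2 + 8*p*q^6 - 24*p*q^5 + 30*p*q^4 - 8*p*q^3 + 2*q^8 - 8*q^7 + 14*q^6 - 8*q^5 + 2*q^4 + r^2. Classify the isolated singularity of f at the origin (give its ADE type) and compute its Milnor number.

The Hessian of f at 0 has rank 1. Corank 2; j^3 = 2*p^3 is a perfect cube, so E-series; the 4-jet and mu = 6 give E_6.

Type E6, Milnor number mu = 6.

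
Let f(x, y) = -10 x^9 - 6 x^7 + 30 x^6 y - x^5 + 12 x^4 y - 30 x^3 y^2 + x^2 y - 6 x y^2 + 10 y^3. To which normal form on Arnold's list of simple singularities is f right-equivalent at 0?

D_{4}

The Hessian of f at 0 is [[0, 0], [0, 0]] with rank 0, so corank 2. A Groebner basis of the Jacobian ideal J(f) in C{x,y} is {y^3, x^2 - 6*y^2, x*y - 3*y^2}; counting standard monomials gives mu = 4. Corank 2; j^3 = y*(x^2 - 6*x*y + 10*y^2) splits into three distinct lines over C (the quadratic factor has nonzero discriminant), so D_4.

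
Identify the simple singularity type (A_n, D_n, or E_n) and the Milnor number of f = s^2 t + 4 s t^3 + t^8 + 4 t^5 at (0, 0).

Type D9, Milnor number mu = 9.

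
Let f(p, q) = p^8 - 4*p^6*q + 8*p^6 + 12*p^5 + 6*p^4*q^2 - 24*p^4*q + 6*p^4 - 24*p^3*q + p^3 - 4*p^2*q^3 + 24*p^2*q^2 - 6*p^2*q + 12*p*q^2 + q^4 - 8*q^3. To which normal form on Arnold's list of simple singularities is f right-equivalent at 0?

E_6

The Hessian of f at 0 has rank 0. Corank 2; j^3 = (p - 2*q)^3 is a perfect cube, so E-series; the 4-jet and mu = 6 give E_6.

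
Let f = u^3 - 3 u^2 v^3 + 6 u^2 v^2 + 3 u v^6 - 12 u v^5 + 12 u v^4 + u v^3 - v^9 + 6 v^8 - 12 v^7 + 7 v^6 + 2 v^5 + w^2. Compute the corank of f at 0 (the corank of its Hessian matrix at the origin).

Hessian at 0 has rank 1.

2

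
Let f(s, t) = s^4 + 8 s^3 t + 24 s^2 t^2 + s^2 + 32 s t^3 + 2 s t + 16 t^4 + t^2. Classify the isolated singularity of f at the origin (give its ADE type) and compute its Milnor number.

The Hessian of f at 0 has rank 1. Corank 1: A-series; mu = 3 gives A_3.

Type A_{3}, Milnor number mu = 3.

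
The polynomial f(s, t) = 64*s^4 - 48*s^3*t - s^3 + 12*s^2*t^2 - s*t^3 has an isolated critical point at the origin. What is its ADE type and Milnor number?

Type E_{7}, Milnor number mu = 7.

The Hessian of f at 0 has rank 0. Corank 2; j^3 = -s^3 is a perfect cube, so E-series; the 4-jet and mu = 7 give E_7.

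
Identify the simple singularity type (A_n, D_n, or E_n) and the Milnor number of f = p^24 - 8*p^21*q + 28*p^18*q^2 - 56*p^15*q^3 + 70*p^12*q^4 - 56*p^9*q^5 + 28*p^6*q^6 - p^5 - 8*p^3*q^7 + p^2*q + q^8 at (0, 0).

Type D_9, Milnor number mu = 9.

The Hessian of f at 0 is [[0, 0], [0, 0]] with rank 0, so corank 2. A Groebner basis of the Jacobian ideal J(f) in C{p,q} is {p^2/8 + q^7, p^3, p*q}; counting standard monomials gives mu = 9. Corank 2; j^3 = p^2*q has shape L^2 M (L != M), so D-series; mu = 9 gives D_9.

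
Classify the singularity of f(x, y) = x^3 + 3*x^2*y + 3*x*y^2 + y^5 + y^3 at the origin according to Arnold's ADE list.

E_8

The Hessian of f at 0 has rank 0. Corank 2; j^3 = (x + y)^3 is a perfect cube, so E-series; the 5-jet and mu = 8 give E_8.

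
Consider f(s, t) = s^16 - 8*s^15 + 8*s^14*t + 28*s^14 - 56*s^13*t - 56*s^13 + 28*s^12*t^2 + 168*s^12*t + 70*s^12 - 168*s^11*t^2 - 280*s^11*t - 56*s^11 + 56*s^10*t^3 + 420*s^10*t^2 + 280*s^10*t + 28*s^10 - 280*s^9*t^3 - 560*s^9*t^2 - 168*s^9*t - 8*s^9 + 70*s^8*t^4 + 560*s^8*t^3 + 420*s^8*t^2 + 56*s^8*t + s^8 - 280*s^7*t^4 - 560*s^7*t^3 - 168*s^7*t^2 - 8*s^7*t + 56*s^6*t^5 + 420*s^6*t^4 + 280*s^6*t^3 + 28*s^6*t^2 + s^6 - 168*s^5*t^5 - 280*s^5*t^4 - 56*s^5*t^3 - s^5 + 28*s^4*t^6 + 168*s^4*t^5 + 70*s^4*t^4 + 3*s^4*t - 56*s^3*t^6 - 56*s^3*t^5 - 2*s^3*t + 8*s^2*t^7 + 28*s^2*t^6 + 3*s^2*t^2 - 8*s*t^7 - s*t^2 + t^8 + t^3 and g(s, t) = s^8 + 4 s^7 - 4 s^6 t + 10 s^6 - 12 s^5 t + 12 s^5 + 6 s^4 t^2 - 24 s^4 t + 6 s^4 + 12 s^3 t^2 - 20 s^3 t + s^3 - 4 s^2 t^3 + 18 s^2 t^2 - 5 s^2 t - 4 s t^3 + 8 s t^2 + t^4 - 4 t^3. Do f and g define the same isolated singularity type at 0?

No.

The Hessian of f at 0 has rank 0. Corank 2; j^3 = -t^2*(s - t) has shape L^2 M (L != M), so D-series; mu = 9 gives D_9. The Hessian of g at 0 has rank 0. Corank 2; j^3 = (s - 2*t)^2*(s - t) has shape L^2 M (L != M), so D-series; mu = 5 gives D_5. f is D_9 but g is D_5, hence not right-equivalent.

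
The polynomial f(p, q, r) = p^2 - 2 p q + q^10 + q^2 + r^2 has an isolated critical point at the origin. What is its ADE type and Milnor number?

Type A_9, Milnor number mu = 9.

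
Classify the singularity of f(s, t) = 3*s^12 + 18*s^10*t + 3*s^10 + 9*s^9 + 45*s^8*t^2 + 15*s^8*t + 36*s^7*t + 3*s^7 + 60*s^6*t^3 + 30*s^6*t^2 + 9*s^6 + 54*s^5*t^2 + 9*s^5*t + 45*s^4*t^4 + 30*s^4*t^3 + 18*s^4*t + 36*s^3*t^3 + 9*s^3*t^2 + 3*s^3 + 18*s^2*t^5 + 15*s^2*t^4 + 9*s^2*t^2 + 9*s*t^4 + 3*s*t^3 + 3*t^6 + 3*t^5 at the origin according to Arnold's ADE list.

E_7

The Hessian of f at 0 has rank 0. Corank 2; j^3 = 3*s^3 is a perfect cube, so E-series; the 4-jet and mu = 7 give E_7.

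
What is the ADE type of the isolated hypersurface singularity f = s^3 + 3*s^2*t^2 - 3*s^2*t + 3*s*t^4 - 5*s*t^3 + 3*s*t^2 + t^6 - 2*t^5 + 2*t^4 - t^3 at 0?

E7

The Hessian of f at 0 has rank 0. Corank 2; j^3 = (s - t)^3 is a perfect cube, so E-series; the 4-jet and mu = 7 give E_7.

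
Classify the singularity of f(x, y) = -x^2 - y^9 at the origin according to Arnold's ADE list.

The Hessian of f at 0 is [[-2, 0], [0, 0]] with rank 1, so corank 1. A Groebner basis of the Jacobian ideal J(f) in C{x,y} is {y^8, x}; counting standard monomials gives mu = 8. Corank 1: A-series; mu = 8 gives A_8.

A_{8}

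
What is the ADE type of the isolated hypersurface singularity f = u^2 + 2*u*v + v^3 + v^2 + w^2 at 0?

A_2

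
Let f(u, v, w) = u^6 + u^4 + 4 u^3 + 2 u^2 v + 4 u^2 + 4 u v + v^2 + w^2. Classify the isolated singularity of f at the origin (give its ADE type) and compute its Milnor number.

The Hessian of f at 0 is [[8, 4, 0], [4, 2, 0], [0, 0, 2]] with rank 2, so corank 1. A Groebner basis of the Jacobian ideal J(f) in C{u,v,w} is {u*v^2 - 12*u*v + 16*u - 4*v^2 + 8*v, 40*u*v - 64*u + v^3 + 12*v^2 - 32*v, u^2 + 2*u + v, w}; counting standard monomials gives mu = 5. Corank 1: A-series; mu = 5 gives A_5.

Type A_5, Milnor number mu = 5.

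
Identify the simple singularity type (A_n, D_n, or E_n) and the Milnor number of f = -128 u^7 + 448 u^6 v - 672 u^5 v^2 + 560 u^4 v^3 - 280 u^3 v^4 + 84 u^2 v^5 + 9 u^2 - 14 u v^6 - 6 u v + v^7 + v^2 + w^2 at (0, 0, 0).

Type A_6, Milnor number mu = 6.

The Hessian of f at 0 is [[18, -6, 0], [-6, 2, 0], [0, 0, 2]] with rank 2, so corank 1. A Groebner basis of the Jacobian ideal J(f) in C{u,v,w} is {v^6, u - v/3, w}; counting standard monomials gives mu = 6. Corank 1: A-series; mu = 6 gives A_6.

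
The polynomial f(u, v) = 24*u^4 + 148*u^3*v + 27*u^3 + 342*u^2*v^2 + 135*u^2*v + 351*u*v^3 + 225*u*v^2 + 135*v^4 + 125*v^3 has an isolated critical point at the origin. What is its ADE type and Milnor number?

Type E_{7}, Milnor number mu = 7.

The Hessian of f at 0 is [[0, 0], [0, 0]] with rank 0, so corank 2. A Groebner basis of the Jacobian ideal J(f) in C{u,v} is {19683*u^2/4 + 32805*u*v/2 + v^4 - 27*v^3/4 + 54675*v^2/4, u^3 + 2565*u^2/4 + 4275*u*v/2 + 15*v^3/4 + 7125*v^2/4, u^2*v - 1053*u^2/4 - 1755*u*v/2 - 29*v^3/12 - 2925*v^2/4, 81*u^2 + u*v^2 + 270*u*v + 14*v^3/9 + 225*v^2}; counting standard monomials gives mu = 7. Corank 2; j^3 = (3*u + 5*v)^3 is a perfect cube, so E-series; the 4-jet and mu = 7 give E_7.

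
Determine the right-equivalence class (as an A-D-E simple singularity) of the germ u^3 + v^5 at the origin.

The Hessian of f at 0 has rank 0. Corank 2; j^3 = u^3 is a perfect cube, so E-series; the 5-jet and mu = 8 give E_8.

E_{8}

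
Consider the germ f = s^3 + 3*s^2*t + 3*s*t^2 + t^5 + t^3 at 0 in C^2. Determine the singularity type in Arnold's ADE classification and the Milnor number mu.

The Hessian of f at 0 is [[0, 0], [0, 0]] with rank 0, so corank 2. A Groebner basis of the Jacobian ideal J(f) in C{s,t} is {t^4, s^2 + 2*s*t + t^2}; counting standard monomials gives mu = 8. Corank 2; j^3 = (s + t)^3 is a perfect cube, so E-series; the 5-jet and mu = 8 give E_8.

Type E_8, Milnor number mu = 8.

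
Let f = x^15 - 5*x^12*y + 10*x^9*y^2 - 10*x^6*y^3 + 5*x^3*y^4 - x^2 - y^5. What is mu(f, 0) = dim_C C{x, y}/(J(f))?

4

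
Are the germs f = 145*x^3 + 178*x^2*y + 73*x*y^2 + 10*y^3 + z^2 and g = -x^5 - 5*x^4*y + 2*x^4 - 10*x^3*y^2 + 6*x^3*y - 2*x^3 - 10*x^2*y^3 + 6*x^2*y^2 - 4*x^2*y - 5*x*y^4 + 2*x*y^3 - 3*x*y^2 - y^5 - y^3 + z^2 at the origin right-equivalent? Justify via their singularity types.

Yes.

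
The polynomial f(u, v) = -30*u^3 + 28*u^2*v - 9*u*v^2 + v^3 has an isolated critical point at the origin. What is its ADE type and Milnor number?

Type D4, Milnor number mu = 4.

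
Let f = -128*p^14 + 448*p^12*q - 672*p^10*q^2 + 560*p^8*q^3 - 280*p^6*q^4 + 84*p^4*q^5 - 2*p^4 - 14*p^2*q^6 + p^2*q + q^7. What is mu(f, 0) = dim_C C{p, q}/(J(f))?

8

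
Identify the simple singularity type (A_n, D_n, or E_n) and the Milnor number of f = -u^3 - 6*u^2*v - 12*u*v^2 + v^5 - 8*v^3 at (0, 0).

Type E_8, Milnor number mu = 8.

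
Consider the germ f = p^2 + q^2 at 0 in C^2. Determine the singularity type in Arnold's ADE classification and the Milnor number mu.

Type A_{1}, Milnor number mu = 1.

The Hessian of f at 0 is [[2, 0], [0, 2]] with rank 2, so corank 0. A Groebner basis of the Jacobian ideal J(f) in C{p,q} is {p, q}; counting standard monomials gives mu = 1. Corank 0: nondegenerate Morse point, so A_1.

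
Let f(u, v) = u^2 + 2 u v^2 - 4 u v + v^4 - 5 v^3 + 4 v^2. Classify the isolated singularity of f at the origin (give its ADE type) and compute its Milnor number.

Type A2, Milnor number mu = 2.

The Hessian of f at 0 is [[2, -4], [-4, 8]] with rank 1, so corank 1. A Groebner basis of the Jacobian ideal J(f) in C{u,v} is {v^2, u - 2*v}; counting standard monomials gives mu = 2. Corank 1: A-series; mu = 2 gives A_2.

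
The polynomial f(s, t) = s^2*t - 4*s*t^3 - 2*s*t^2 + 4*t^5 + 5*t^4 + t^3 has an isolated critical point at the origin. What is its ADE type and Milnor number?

Type D_{5}, Milnor number mu = 5.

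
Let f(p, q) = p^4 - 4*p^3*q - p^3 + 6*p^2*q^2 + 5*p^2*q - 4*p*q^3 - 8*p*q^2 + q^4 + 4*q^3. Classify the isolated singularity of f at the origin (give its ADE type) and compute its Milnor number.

Type D_5, Milnor number mu = 5.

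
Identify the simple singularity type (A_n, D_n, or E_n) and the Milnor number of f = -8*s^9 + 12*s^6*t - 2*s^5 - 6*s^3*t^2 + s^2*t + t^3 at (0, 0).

Type D_4, Milnor number mu = 4.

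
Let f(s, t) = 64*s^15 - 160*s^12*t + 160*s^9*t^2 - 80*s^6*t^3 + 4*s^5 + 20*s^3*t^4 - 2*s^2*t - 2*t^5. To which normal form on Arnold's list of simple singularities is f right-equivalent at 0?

The Hessian of f at 0 has rank 0. Corank 2; j^3 = -2*s^2*t has shape L^2 M (L != M), so D-series; mu = 6 gives D_6.

D_6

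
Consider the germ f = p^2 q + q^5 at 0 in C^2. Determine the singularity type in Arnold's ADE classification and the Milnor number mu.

Type D6, Milnor number mu = 6.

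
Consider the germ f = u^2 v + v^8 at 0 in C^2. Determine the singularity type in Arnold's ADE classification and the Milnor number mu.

Type D_{9}, Milnor number mu = 9.

The Hessian of f at 0 has rank 0. Corank 2; j^3 = u^2*v has shape L^2 M (L != M), so D-series; mu = 9 gives D_9.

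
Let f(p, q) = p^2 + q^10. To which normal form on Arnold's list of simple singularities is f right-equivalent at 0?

A9

The Hessian of f at 0 has rank 1. Corank 1: A-series; mu = 9 gives A_9.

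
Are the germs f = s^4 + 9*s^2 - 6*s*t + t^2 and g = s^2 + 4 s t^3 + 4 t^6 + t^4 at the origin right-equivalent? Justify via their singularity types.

Yes.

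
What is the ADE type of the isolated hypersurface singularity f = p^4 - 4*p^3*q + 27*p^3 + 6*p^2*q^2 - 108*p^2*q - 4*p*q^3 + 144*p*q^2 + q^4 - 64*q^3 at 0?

E6

The Hessian of f at 0 has rank 0. Corank 2; j^3 = (3*p - 4*q)^3 is a perfect cube, so E-series; the 4-jet and mu = 6 give E_6.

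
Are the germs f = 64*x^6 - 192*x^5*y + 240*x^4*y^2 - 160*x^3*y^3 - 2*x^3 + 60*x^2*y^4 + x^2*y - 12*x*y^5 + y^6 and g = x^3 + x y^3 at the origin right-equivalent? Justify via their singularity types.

The Hessian of f at 0 is [[0, 0], [0, 0]] with rank 0, so corank 2. A Groebner basis of the Jacobian ideal J(f) in C{x,y} is {x*y/12 + y^5, x*y^2, x^2 - x*y/2}; counting standard monomials gives mu = 7. Corank 2; j^3 = -x^2*(2*x - y) has shape L^2 M (L != M), so D-series; mu = 7 gives D_7. The Hessian of g at 0 is [[0, 0], [0, 0]] with rank 0, so corank 2. A Groebner basis of the Jacobian ideal J(g) in C{x,y} is {x^3, x*y^2, 3*x^2 + y^3}; counting standard monomials gives mu = 7. Corank 2; j^3 = x^3 is a perfect cube, so E-series; the 4-jet and mu = 7 give E_7. f is D_7 but g is E_7, hence not right-equivalent.

No.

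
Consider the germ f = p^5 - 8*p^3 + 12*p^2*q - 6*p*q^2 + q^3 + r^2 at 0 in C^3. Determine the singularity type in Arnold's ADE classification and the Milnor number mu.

Type E8, Milnor number mu = 8.

The Hessian of f at 0 has rank 1. Corank 2; j^3 = -(2*p - q)^3 is a perfect cube, so E-series; the 5-jet and mu = 8 give E_8.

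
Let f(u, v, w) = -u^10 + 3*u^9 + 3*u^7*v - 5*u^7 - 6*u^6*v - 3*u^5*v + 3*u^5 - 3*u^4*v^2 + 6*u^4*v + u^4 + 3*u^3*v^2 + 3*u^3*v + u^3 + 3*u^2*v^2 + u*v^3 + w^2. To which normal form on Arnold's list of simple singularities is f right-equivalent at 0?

E_7

The Hessian of f at 0 is [[0, 0, 0], [0, 0, 0], [0, 0, 2]] with rank 1, so corank 2. A Groebner basis of the Jacobian ideal J(f) in C{u,v,w} is {3*u^2 + v^4 + v^3, u^3, u^2*v - u^2 - v^3/3, 2*u^2 + u*v^2 + 2*v^3/3, w}; counting standard monomials gives mu = 7. Corank 2; j^3 = u^3 is a perfect cube, so E-series; the 4-jet and mu = 7 give E_7.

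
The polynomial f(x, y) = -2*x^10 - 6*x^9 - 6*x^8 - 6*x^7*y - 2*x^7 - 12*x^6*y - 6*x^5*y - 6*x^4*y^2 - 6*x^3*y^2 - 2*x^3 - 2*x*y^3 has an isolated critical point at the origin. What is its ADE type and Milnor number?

Type E7, Milnor number mu = 7.

The Hessian of f at 0 has rank 0. Corank 2; j^3 = -2*x^3 is a perfect cube, so E-series; the 4-jet and mu = 7 give E_7.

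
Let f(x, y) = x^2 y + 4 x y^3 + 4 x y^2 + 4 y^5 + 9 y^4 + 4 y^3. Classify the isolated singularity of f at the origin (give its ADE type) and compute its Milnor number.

Type D5, Milnor number mu = 5.

The Hessian of f at 0 has rank 0. Corank 2; j^3 = y*(x + 2*y)^2 has shape L^2 M (L != M), so D-series; mu = 5 gives D_5.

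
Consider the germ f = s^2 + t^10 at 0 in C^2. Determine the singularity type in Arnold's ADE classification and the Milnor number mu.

Type A_9, Milnor number mu = 9.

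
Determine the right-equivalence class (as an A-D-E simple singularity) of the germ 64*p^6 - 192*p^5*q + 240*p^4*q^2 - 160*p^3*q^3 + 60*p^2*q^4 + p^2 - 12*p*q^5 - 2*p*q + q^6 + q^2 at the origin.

The Hessian of f at 0 has rank 1. Corank 1: A-series; mu = 5 gives A_5.

A_{5}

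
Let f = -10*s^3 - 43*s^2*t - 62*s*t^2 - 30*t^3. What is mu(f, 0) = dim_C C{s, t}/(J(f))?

4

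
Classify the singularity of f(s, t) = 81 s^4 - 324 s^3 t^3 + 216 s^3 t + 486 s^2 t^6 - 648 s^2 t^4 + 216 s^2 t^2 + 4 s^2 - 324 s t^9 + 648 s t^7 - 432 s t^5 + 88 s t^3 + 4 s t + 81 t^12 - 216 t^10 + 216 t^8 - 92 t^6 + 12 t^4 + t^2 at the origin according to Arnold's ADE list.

The Hessian of f at 0 is [[8, 4], [4, 2]] with rank 1, so corank 1. A Groebner basis of the Jacobian ideal J(f) in C{s,t} is {t^3, s + t/2}; counting standard monomials gives mu = 3. Corank 1: A-series; mu = 3 gives A_3.

A_3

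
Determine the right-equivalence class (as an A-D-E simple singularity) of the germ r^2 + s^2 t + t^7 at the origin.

D8

The Hessian of f at 0 has rank 1. Corank 2; j^3 = s^2*t has shape L^2 M (L != M), so D-series; mu = 8 gives D_8.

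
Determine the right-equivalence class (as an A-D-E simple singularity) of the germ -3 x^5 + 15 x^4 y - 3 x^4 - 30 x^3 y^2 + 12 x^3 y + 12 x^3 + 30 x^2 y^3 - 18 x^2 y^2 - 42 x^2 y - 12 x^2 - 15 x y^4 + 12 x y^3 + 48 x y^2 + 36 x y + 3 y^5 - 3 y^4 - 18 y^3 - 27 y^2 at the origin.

A_{4}

The Hessian of f at 0 has rank 1. Corank 1: A-series; mu = 4 gives A_4.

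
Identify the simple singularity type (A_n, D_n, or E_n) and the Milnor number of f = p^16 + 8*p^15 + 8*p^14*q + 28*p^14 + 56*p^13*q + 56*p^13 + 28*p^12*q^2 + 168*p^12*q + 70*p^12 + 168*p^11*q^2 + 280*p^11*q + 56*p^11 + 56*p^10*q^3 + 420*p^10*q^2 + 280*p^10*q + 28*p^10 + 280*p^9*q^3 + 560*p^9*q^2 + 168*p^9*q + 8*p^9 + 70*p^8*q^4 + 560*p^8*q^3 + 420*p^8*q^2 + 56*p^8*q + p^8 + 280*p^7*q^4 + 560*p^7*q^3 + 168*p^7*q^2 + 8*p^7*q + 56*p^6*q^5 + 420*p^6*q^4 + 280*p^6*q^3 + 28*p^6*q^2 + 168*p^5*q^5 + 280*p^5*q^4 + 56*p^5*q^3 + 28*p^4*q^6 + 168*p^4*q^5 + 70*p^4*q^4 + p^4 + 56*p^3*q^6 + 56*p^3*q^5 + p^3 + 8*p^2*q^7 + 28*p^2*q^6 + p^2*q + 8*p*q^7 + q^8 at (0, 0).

Type D_9, Milnor number mu = 9.

The Hessian of f at 0 has rank 0. Corank 2; j^3 = p^2*(p + q) has shape L^2 M (L != M), so D-series; mu = 9 gives D_9.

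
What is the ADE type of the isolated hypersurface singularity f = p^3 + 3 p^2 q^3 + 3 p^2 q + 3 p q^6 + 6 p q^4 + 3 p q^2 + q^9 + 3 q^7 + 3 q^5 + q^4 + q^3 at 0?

E_{6}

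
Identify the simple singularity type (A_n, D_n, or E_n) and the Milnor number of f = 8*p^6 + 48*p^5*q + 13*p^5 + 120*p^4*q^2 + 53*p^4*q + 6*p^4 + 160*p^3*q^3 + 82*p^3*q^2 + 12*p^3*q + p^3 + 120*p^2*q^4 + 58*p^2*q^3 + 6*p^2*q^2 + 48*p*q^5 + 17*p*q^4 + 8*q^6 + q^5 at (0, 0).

Type E_8, Milnor number mu = 8.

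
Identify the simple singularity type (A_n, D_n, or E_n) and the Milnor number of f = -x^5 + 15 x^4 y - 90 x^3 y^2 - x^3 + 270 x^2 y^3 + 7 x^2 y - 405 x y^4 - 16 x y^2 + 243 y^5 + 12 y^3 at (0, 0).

Type D6, Milnor number mu = 6.

The Hessian of f at 0 has rank 0. Corank 2; j^3 = -(x - 3*y)*(x - 2*y)^2 has shape L^2 M (L != M), so D-series; mu = 6 gives D_6.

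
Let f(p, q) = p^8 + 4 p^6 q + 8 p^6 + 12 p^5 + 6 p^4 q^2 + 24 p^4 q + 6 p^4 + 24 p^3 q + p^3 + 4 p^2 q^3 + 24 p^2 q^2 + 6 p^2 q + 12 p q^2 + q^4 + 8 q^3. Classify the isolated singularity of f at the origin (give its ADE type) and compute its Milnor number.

Type E6, Milnor number mu = 6.

The Hessian of f at 0 has rank 0. Corank 2; j^3 = (p + 2*q)^3 is a perfect cube, so E-series; the 4-jet and mu = 6 give E_6.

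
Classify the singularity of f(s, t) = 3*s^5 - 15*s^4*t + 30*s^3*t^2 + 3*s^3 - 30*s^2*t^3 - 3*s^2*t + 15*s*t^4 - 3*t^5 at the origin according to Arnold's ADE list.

D_6

The Hessian of f at 0 has rank 0. Corank 2; j^3 = 3*s^2*(s - t) has shape L^2 M (L != M), so D-series; mu = 6 gives D_6.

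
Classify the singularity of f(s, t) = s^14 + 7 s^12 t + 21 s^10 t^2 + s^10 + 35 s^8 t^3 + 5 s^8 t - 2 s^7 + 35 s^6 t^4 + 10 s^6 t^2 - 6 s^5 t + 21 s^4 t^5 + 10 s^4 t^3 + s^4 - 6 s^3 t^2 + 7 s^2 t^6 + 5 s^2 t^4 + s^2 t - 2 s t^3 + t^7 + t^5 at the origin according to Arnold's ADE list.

The Hessian of f at 0 is [[0, 0], [0, 0]] with rank 0, so corank 2. A Groebner basis of the Jacobian ideal J(f) in C{s,t} is {-s^2 - 7*s*t/2 + t^4 + 7*t^3/2, s^3 - s*t/2 + t^3/2, -s^2 + s*t^2 - 7*s*t/2 + 7*t^3/2}; counting standard monomials gives mu = 8. Corank 2; j^3 = s^2*t has shape L^2 M (L != M), so D-series; mu = 8 gives D_8.

D_8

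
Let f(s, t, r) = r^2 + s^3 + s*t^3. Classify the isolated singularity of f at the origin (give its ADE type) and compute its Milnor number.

Type E7, Milnor number mu = 7.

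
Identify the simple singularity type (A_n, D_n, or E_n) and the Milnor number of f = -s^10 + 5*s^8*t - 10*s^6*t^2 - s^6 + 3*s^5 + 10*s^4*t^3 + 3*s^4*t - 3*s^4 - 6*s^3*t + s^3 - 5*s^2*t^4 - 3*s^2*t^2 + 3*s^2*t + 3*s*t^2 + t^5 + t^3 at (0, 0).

Type E_{8}, Milnor number mu = 8.

The Hessian of f at 0 has rank 0. Corank 2; j^3 = (s + t)^3 is a perfect cube, so E-series; the 5-jet and mu = 8 give E_8.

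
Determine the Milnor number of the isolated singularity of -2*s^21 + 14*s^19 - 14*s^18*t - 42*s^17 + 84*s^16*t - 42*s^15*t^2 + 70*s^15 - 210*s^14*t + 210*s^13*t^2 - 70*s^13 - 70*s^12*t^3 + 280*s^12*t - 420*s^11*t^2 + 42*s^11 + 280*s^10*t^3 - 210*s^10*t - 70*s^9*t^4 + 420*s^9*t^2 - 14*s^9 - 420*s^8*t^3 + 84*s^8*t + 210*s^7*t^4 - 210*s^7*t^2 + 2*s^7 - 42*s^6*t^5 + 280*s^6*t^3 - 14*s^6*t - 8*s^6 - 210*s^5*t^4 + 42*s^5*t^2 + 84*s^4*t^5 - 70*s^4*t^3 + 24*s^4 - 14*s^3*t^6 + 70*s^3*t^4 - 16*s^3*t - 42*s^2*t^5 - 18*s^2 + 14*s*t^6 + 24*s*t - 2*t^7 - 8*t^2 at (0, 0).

6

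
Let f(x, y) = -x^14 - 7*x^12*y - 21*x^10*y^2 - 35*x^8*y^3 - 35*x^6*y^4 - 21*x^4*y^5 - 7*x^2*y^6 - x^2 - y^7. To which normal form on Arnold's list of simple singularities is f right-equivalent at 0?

A_6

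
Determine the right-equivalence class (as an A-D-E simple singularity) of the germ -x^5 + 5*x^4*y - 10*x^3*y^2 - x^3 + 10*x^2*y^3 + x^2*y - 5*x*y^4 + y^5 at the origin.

The Hessian of f at 0 is [[0, 0], [0, 0]] with rank 0, so corank 2. A Groebner basis of the Jacobian ideal J(f) in C{x,y} is {x*y/5 + y^4, x*y^2, x^2 - x*y}; counting standard monomials gives mu = 6. Corank 2; j^3 = -x^2*(x - y) has shape L^2 M (L != M), so D-series; mu = 6 gives D_6.

D_6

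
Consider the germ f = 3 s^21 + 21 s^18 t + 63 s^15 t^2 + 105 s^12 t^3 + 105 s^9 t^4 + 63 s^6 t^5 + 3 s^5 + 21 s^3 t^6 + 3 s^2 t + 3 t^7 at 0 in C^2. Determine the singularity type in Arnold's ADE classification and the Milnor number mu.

Type D_{8}, Milnor number mu = 8.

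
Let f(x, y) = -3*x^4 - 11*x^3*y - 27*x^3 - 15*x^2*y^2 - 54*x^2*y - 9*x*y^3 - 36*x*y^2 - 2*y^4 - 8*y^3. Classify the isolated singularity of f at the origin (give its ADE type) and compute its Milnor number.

The Hessian of f at 0 has rank 0. Corank 2; j^3 = -(3*x + 2*y)^3 is a perfect cube, so E-series; the 4-jet and mu = 7 give E_7.

Type E7, Milnor number mu = 7.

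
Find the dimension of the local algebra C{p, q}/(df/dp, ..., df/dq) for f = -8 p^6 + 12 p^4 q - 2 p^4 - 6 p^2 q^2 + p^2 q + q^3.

4

The Hessian of f at 0 is [[0, 0], [0, 0]] with rank 0, so corank 2. A Groebner basis of the Jacobian ideal J(f) in C{p,q} is {q^3, p^2 + 3*q^2, p*q}; counting standard monomials gives mu = 4. Corank 2; j^3 = q*(p^2 + q^2) splits into three distinct lines over C (the quadratic factor has nonzero discriminant), so D_4.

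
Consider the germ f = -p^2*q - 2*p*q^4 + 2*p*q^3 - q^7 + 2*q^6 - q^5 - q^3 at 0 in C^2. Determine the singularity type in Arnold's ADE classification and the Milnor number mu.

The Hessian of f at 0 has rank 0. Corank 2; j^3 = -q*(p^2 + q^2) splits into three distinct lines over C (the quadratic factor has nonzero discriminant), so D_4.

Type D_4, Milnor number mu = 4.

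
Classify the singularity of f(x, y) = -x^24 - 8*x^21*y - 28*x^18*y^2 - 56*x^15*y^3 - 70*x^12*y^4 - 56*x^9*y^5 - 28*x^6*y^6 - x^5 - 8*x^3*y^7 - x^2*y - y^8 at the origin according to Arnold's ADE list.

The Hessian of f at 0 is [[0, 0], [0, 0]] with rank 0, so corank 2. A Groebner basis of the Jacobian ideal J(f) in C{x,y} is {x^2/8 + y^7, x^3, x*y}; counting standard monomials gives mu = 9. Corank 2; j^3 = -x^2*y has shape L^2 M (L != M), so D-series; mu = 9 gives D_9.

D_{9}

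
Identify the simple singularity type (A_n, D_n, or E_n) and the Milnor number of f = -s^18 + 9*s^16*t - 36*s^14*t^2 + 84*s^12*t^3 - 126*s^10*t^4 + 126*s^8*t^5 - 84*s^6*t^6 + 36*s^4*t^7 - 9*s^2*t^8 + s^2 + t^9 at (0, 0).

Type A8, Milnor number mu = 8.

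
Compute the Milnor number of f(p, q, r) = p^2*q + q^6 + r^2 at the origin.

7

The Hessian of f at 0 has rank 1. Corank 2; j^3 = p^2*q has shape L^2 M (L != M), so D-series; mu = 7 gives D_7.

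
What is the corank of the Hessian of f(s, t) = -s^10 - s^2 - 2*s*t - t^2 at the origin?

1

The Hessian at 0 is [[-2, -2], [-2, -2]] of rank 1; hence corank 1.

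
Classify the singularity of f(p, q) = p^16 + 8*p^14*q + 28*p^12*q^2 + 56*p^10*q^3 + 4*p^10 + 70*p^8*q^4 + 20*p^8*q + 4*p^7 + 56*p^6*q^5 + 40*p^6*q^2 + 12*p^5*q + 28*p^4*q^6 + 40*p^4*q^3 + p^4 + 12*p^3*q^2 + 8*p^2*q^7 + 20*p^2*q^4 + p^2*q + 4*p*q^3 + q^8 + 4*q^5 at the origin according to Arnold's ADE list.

The Hessian of f at 0 has rank 0. Corank 2; j^3 = p^2*q has shape L^2 M (L != M), so D-series; mu = 9 gives D_9.

D_9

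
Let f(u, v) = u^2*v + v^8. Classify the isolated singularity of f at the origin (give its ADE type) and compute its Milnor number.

Type D_{9}, Milnor number mu = 9.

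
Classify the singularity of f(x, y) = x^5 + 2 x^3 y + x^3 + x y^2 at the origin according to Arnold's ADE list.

The Hessian of f at 0 is [[0, 0], [0, 0]] with rank 0, so corank 2. A Groebner basis of the Jacobian ideal J(f) in C{x,y} is {y^3, x^2 + y^2/3, x*y}; counting standard monomials gives mu = 4. Corank 2; j^3 = x*(x^2 + y^2) splits into three distinct lines over C (the quadratic factor has nonzero discriminant), so D_4.

D_{4}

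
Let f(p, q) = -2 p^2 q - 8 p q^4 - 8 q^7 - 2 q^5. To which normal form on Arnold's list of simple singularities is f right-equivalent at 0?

D_{6}

The Hessian of f at 0 is [[0, 0], [0, 0]] with rank 0, so corank 2. A Groebner basis of the Jacobian ideal J(f) in C{p,q} is {p*q/2 + q^4, p*q^2, p^2 - 5*p*q/2}; counting standard monomials gives mu = 6. Corank 2; j^3 = -2*p^2*q has shape L^2 M (L != M), so D-series; mu = 6 gives D_6.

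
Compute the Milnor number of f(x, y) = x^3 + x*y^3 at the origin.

7

The Hessian of f at 0 has rank 0. Corank 2; j^3 = x^3 is a perfect cube, so E-series; the 4-jet and mu = 7 give E_7.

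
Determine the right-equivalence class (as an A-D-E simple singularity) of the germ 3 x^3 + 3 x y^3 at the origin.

E_{7}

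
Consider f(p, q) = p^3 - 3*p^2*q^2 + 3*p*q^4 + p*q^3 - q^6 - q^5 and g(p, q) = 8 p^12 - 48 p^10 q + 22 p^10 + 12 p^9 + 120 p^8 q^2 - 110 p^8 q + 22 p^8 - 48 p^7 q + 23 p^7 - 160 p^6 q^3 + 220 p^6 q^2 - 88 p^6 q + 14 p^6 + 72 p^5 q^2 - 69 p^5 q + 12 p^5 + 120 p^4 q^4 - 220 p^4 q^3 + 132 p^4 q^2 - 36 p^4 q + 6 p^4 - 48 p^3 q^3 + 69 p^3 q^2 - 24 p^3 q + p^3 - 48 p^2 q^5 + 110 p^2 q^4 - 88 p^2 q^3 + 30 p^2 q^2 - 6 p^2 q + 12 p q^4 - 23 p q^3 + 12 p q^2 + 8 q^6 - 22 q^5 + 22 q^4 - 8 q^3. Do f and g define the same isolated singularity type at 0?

The Hessian of f at 0 has rank 0. Corank 2; j^3 = p^3 is a perfect cube, so E-series; the 4-jet and mu = 7 give E_7. The Hessian of g at 0 has rank 0. Corank 2; j^3 = (p - 2*q)^3 is a perfect cube, so E-series; the 4-jet and mu = 7 give E_7. Both have type E_7, hence right-equivalent.

Yes.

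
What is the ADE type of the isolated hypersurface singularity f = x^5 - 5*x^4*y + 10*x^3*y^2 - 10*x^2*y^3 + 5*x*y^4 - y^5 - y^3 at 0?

E8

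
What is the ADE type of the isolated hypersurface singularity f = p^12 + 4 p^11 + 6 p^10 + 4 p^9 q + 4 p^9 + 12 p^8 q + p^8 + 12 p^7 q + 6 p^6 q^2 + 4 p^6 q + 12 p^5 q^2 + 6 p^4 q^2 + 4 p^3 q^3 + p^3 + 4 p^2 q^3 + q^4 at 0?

The Hessian of f at 0 is [[0, 0], [0, 0]] with rank 0, so corank 2. A Groebner basis of the Jacobian ideal J(f) in C{p,q} is {q^3, p^2}; counting standard monomials gives mu = 6. Corank 2; j^3 = p^3 is a perfect cube, so E-series; the 4-jet and mu = 6 give E_6.

E_{6}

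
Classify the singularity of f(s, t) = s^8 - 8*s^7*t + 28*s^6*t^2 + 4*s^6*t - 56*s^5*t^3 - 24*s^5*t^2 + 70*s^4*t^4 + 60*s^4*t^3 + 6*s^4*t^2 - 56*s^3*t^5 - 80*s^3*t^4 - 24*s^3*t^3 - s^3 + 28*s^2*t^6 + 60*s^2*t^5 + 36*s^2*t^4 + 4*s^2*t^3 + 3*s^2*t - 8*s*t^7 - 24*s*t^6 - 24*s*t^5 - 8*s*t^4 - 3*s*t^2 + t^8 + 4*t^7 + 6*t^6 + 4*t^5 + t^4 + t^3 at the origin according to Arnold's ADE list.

E_{6}

The Hessian of f at 0 has rank 0. Corank 2; j^3 = -(s - t)^3 is a perfect cube, so E-series; the 4-jet and mu = 6 give E_6.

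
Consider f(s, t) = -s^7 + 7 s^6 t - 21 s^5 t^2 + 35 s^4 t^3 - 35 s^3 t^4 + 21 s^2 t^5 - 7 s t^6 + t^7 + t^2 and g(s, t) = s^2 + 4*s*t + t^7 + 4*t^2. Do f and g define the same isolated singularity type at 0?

Yes.

The Hessian of f at 0 has rank 1. Corank 1: A-series; mu = 6 gives A_6. The Hessian of g at 0 has rank 1. Corank 1: A-series; mu = 6 gives A_6. Both have type A_6, hence right-equivalent.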